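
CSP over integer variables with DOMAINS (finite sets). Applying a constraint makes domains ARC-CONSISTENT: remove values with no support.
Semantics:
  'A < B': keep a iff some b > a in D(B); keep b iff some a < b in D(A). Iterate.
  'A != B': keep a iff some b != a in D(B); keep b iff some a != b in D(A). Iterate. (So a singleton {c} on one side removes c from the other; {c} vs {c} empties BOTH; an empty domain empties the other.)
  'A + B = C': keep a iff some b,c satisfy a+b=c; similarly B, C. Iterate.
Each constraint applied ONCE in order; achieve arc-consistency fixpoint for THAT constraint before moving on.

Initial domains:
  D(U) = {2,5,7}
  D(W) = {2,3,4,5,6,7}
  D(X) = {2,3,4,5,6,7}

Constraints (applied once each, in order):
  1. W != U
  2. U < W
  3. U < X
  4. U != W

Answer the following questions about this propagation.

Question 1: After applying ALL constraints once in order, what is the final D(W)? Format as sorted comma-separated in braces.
Answer: {3,4,5,6,7}

Derivation:
Constraint 1 (W != U) on D(W)={2,3,4,5,6,7} D(U)={2,5,7}: no change
Constraint 2 (U < W) on D(U)={2,5,7} D(W)={2,3,4,5,6,7}: U {2,5,7}->{2,5}; W {2,3,4,5,6,7}->{3,4,5,6,7}
Constraint 3 (U < X) on D(U)={2,5} D(X)={2,3,4,5,6,7}: X {2,3,4,5,6,7}->{3,4,5,6,7}
Constraint 4 (U != W) on D(U)={2,5} D(W)={3,4,5,6,7}: no change
So after all 4 constraints: D(W) = {3,4,5,6,7}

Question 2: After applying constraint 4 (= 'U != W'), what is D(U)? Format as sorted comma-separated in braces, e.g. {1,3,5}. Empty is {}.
Answer: {2,5}

Derivation:
Constraint 1 (W != U) on D(W)={2,3,4,5,6,7} D(U)={2,5,7}: no change
Constraint 2 (U < W) on D(U)={2,5,7} D(W)={2,3,4,5,6,7}: U {2,5,7}->{2,5}; W {2,3,4,5,6,7}->{3,4,5,6,7}
Constraint 3 (U < X) on D(U)={2,5} D(X)={2,3,4,5,6,7}: X {2,3,4,5,6,7}->{3,4,5,6,7}
Constraint 4 (U != W) on D(U)={2,5} D(W)={3,4,5,6,7}: no change
So after constraint 4: D(U) = {2,5}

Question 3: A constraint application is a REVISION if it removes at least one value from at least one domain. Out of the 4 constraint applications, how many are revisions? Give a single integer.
Answer: 2

Derivation:
Constraint 1 (W != U) on D(W)={2,3,4,5,6,7} D(U)={2,5,7}: no change => not a revision
Constraint 2 (U < W) on D(U)={2,5,7} D(W)={2,3,4,5,6,7}: U {2,5,7}->{2,5}; W {2,3,4,5,6,7}->{3,4,5,6,7} => REVISION
Constraint 3 (U < X) on D(U)={2,5} D(X)={2,3,4,5,6,7}: X {2,3,4,5,6,7}->{3,4,5,6,7} => REVISION
Constraint 4 (U != W) on D(U)={2,5} D(W)={3,4,5,6,7}: no change => not a revision
Total revisions = 2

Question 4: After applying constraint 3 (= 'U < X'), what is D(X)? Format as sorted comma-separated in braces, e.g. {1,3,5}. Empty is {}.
Answer: {3,4,5,6,7}

Derivation:
Constraint 1 (W != U) on D(W)={2,3,4,5,6,7} D(U)={2,5,7}: no change
Constraint 2 (U < W) on D(U)={2,5,7} D(W)={2,3,4,5,6,7}: U {2,5,7}->{2,5}; W {2,3,4,5,6,7}->{3,4,5,6,7}
Constraint 3 (U < X) on D(U)={2,5} D(X)={2,3,4,5,6,7}: X {2,3,4,5,6,7}->{3,4,5,6,7}
So after constraint 3: D(X) = {3,4,5,6,7}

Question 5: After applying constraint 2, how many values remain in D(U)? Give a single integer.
Constraint 1 (W != U) on D(W)={2,3,4,5,6,7} D(U)={2,5,7}: no change
Constraint 2 (U < W) on D(U)={2,5,7} D(W)={2,3,4,5,6,7}: U {2,5,7}->{2,5}; W {2,3,4,5,6,7}->{3,4,5,6,7}
So after constraint 2: D(U)={2,5}, size = 2

Answer: 2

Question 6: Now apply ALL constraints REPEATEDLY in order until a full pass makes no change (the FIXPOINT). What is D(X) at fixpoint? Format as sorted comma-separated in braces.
Answer: {3,4,5,6,7}

Derivation:
pass 0 (initial): D(X)={2,3,4,5,6,7}
pass 1: U {2,5,7}->{2,5}; W {2,3,4,5,6,7}->{3,4,5,6,7}; X {2,3,4,5,6,7}->{3,4,5,6,7}
pass 2: no change
Fixpoint after 2 passes: D(X) = {3,4,5,6,7}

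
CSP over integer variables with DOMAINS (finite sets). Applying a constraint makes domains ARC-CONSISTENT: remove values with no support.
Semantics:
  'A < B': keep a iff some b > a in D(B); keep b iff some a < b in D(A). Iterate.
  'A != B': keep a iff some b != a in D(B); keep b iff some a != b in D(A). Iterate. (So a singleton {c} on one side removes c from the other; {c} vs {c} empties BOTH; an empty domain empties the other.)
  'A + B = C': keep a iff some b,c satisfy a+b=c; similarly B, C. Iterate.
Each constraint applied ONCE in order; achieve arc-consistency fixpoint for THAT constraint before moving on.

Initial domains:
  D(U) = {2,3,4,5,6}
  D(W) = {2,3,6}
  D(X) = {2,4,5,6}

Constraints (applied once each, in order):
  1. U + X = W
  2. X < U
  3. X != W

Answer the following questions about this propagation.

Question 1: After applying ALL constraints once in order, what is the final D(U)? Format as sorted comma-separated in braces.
Answer: {4}

Derivation:
Constraint 1 (U + X = W) on D(U)={2,3,4,5,6} D(X)={2,4,5,6} D(W)={2,3,6}: U {2,3,4,5,6}->{2,4}; X {2,4,5,6}->{2,4}; W {2,3,6}->{6}
Constraint 2 (X < U) on D(X)={2,4} D(U)={2,4}: X {2,4}->{2}; U {2,4}->{4}
Constraint 3 (X != W) on D(X)={2} D(W)={6}: no change
So after all 3 constraints: D(U) = {4}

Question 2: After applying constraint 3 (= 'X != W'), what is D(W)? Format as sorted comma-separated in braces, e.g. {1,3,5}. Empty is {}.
Answer: {6}

Derivation:
Constraint 1 (U + X = W) on D(U)={2,3,4,5,6} D(X)={2,4,5,6} D(W)={2,3,6}: U {2,3,4,5,6}->{2,4}; X {2,4,5,6}->{2,4}; W {2,3,6}->{6}
Constraint 2 (X < U) on D(X)={2,4} D(U)={2,4}: X {2,4}->{2}; U {2,4}->{4}
Constraint 3 (X != W) on D(X)={2} D(W)={6}: no change
So after constraint 3: D(W) = {6}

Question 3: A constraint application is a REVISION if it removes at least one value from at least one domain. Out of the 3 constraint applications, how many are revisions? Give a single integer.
Answer: 2

Derivation:
Constraint 1 (U + X = W) on D(U)={2,3,4,5,6} D(X)={2,4,5,6} D(W)={2,3,6}: U {2,3,4,5,6}->{2,4}; X {2,4,5,6}->{2,4}; W {2,3,6}->{6} => REVISION
Constraint 2 (X < U) on D(X)={2,4} D(U)={2,4}: X {2,4}->{2}; U {2,4}->{4} => REVISION
Constraint 3 (X != W) on D(X)={2} D(W)={6}: no change => not a revision
Total revisions = 2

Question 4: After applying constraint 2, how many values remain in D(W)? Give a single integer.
Answer: 1

Derivation:
Constraint 1 (U + X = W) on D(U)={2,3,4,5,6} D(X)={2,4,5,6} D(W)={2,3,6}: U {2,3,4,5,6}->{2,4}; X {2,4,5,6}->{2,4}; W {2,3,6}->{6}
Constraint 2 (X < U) on D(X)={2,4} D(U)={2,4}: X {2,4}->{2}; U {2,4}->{4}
So after constraint 2: D(W)={6}, size = 1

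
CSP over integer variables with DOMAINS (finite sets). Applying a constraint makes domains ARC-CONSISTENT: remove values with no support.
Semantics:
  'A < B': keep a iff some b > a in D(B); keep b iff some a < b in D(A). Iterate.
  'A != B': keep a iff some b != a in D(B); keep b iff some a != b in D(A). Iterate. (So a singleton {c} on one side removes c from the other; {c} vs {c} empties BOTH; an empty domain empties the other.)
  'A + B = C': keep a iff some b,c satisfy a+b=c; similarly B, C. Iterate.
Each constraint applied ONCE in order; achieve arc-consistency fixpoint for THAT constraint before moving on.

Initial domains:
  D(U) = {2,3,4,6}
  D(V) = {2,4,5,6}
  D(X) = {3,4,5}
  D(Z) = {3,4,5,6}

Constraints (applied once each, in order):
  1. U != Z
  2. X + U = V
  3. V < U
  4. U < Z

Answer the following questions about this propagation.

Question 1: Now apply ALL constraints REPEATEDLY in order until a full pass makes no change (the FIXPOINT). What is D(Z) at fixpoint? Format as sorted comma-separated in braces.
pass 0 (initial): D(Z)={3,4,5,6}
pass 1: U {2,3,4,6}->{}; V {2,4,5,6}->{}; X {3,4,5}->{3,4}; Z {3,4,5,6}->{}
pass 2: X {3,4}->{}
pass 3: no change
Fixpoint after 3 passes: D(Z) = {}

Answer: {}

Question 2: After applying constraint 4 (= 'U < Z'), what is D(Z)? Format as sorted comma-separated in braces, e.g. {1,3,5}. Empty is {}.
Constraint 1 (U != Z) on D(U)={2,3,4,6} D(Z)={3,4,5,6}: no change
Constraint 2 (X + U = V) on D(X)={3,4,5} D(U)={2,3,4,6} D(V)={2,4,5,6}: X {3,4,5}->{3,4}; U {2,3,4,6}->{2,3}; V {2,4,5,6}->{5,6}
Constraint 3 (V < U) on D(V)={5,6} D(U)={2,3}: V {5,6}->{}; U {2,3}->{}
Constraint 4 (U < Z) on D(U)={} D(Z)={3,4,5,6}: Z {3,4,5,6}->{}
So after constraint 4: D(Z) = {}

Answer: {}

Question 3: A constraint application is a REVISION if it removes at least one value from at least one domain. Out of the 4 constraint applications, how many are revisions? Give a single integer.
Constraint 1 (U != Z) on D(U)={2,3,4,6} D(Z)={3,4,5,6}: no change => not a revision
Constraint 2 (X + U = V) on D(X)={3,4,5} D(U)={2,3,4,6} D(V)={2,4,5,6}: X {3,4,5}->{3,4}; U {2,3,4,6}->{2,3}; V {2,4,5,6}->{5,6} => REVISION
Constraint 3 (V < U) on D(V)={5,6} D(U)={2,3}: V {5,6}->{}; U {2,3}->{} => REVISION
Constraint 4 (U < Z) on D(U)={} D(Z)={3,4,5,6}: Z {3,4,5,6}->{} => REVISION
Total revisions = 3

Answer: 3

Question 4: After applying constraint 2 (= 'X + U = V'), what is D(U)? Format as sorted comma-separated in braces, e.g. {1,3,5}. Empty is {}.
Answer: {2,3}

Derivation:
Constraint 1 (U != Z) on D(U)={2,3,4,6} D(Z)={3,4,5,6}: no change
Constraint 2 (X + U = V) on D(X)={3,4,5} D(U)={2,3,4,6} D(V)={2,4,5,6}: X {3,4,5}->{3,4}; U {2,3,4,6}->{2,3}; V {2,4,5,6}->{5,6}
So after constraint 2: D(U) = {2,3}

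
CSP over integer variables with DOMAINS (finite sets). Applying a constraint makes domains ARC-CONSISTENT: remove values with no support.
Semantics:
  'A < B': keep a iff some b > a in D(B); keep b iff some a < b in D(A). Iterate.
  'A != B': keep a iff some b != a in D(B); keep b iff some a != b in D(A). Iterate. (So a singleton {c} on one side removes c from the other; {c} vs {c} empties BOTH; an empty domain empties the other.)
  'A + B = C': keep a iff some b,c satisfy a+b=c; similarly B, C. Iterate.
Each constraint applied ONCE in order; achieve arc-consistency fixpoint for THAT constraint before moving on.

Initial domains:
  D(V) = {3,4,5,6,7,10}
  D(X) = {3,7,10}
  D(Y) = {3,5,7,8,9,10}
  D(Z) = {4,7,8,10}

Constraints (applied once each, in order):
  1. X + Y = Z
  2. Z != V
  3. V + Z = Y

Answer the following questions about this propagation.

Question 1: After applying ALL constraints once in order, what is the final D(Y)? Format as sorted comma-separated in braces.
Constraint 1 (X + Y = Z) on D(X)={3,7,10} D(Y)={3,5,7,8,9,10} D(Z)={4,7,8,10}: X {3,7,10}->{3,7}; Y {3,5,7,8,9,10}->{3,5,7}; Z {4,7,8,10}->{8,10}
Constraint 2 (Z != V) on D(Z)={8,10} D(V)={3,4,5,6,7,10}: no change
Constraint 3 (V + Z = Y) on D(V)={3,4,5,6,7,10} D(Z)={8,10} D(Y)={3,5,7}: V {3,4,5,6,7,10}->{}; Z {8,10}->{}; Y {3,5,7}->{}
So after all 3 constraints: D(Y) = {}

Answer: {}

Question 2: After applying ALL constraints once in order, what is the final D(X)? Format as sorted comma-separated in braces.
Constraint 1 (X + Y = Z) on D(X)={3,7,10} D(Y)={3,5,7,8,9,10} D(Z)={4,7,8,10}: X {3,7,10}->{3,7}; Y {3,5,7,8,9,10}->{3,5,7}; Z {4,7,8,10}->{8,10}
Constraint 2 (Z != V) on D(Z)={8,10} D(V)={3,4,5,6,7,10}: no change
Constraint 3 (V + Z = Y) on D(V)={3,4,5,6,7,10} D(Z)={8,10} D(Y)={3,5,7}: V {3,4,5,6,7,10}->{}; Z {8,10}->{}; Y {3,5,7}->{}
So after all 3 constraints: D(X) = {3,7}

Answer: {3,7}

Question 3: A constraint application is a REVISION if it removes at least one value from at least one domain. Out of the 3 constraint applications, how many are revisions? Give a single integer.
Answer: 2

Derivation:
Constraint 1 (X + Y = Z) on D(X)={3,7,10} D(Y)={3,5,7,8,9,10} D(Z)={4,7,8,10}: X {3,7,10}->{3,7}; Y {3,5,7,8,9,10}->{3,5,7}; Z {4,7,8,10}->{8,10} => REVISION
Constraint 2 (Z != V) on D(Z)={8,10} D(V)={3,4,5,6,7,10}: no change => not a revision
Constraint 3 (V + Z = Y) on D(V)={3,4,5,6,7,10} D(Z)={8,10} D(Y)={3,5,7}: V {3,4,5,6,7,10}->{}; Z {8,10}->{}; Y {3,5,7}->{} => REVISION
Total revisions = 2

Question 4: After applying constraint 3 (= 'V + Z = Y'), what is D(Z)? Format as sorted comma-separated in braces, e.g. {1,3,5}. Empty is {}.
Constraint 1 (X + Y = Z) on D(X)={3,7,10} D(Y)={3,5,7,8,9,10} D(Z)={4,7,8,10}: X {3,7,10}->{3,7}; Y {3,5,7,8,9,10}->{3,5,7}; Z {4,7,8,10}->{8,10}
Constraint 2 (Z != V) on D(Z)={8,10} D(V)={3,4,5,6,7,10}: no change
Constraint 3 (V + Z = Y) on D(V)={3,4,5,6,7,10} D(Z)={8,10} D(Y)={3,5,7}: V {3,4,5,6,7,10}->{}; Z {8,10}->{}; Y {3,5,7}->{}
So after constraint 3: D(Z) = {}

Answer: {}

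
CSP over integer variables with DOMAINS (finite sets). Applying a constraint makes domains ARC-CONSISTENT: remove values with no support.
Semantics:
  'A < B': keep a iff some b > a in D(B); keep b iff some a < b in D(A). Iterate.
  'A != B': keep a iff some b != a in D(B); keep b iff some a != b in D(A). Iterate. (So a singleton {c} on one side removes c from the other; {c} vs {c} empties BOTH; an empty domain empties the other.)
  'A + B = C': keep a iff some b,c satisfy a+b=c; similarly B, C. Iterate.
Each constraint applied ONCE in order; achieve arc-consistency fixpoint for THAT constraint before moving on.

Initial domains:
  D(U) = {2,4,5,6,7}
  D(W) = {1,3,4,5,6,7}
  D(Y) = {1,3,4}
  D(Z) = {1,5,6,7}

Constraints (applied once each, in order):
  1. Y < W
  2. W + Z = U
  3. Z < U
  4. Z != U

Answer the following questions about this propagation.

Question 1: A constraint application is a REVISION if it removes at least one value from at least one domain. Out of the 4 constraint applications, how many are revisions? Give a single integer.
Answer: 2

Derivation:
Constraint 1 (Y < W) on D(Y)={1,3,4} D(W)={1,3,4,5,6,7}: W {1,3,4,5,6,7}->{3,4,5,6,7} => REVISION
Constraint 2 (W + Z = U) on D(W)={3,4,5,6,7} D(Z)={1,5,6,7} D(U)={2,4,5,6,7}: W {3,4,5,6,7}->{3,4,5,6}; Z {1,5,6,7}->{1}; U {2,4,5,6,7}->{4,5,6,7} => REVISION
Constraint 3 (Z < U) on D(Z)={1} D(U)={4,5,6,7}: no change => not a revision
Constraint 4 (Z != U) on D(Z)={1} D(U)={4,5,6,7}: no change => not a revision
Total revisions = 2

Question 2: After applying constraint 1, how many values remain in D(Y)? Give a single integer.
Answer: 3

Derivation:
Constraint 1 (Y < W) on D(Y)={1,3,4} D(W)={1,3,4,5,6,7}: W {1,3,4,5,6,7}->{3,4,5,6,7}
So after constraint 1: D(Y)={1,3,4}, size = 3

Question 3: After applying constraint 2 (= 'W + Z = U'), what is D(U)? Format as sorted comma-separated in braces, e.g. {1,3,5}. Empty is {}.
Answer: {4,5,6,7}

Derivation:
Constraint 1 (Y < W) on D(Y)={1,3,4} D(W)={1,3,4,5,6,7}: W {1,3,4,5,6,7}->{3,4,5,6,7}
Constraint 2 (W + Z = U) on D(W)={3,4,5,6,7} D(Z)={1,5,6,7} D(U)={2,4,5,6,7}: W {3,4,5,6,7}->{3,4,5,6}; Z {1,5,6,7}->{1}; U {2,4,5,6,7}->{4,5,6,7}
So after constraint 2: D(U) = {4,5,6,7}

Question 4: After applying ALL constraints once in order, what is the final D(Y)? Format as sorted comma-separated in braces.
Constraint 1 (Y < W) on D(Y)={1,3,4} D(W)={1,3,4,5,6,7}: W {1,3,4,5,6,7}->{3,4,5,6,7}
Constraint 2 (W + Z = U) on D(W)={3,4,5,6,7} D(Z)={1,5,6,7} D(U)={2,4,5,6,7}: W {3,4,5,6,7}->{3,4,5,6}; Z {1,5,6,7}->{1}; U {2,4,5,6,7}->{4,5,6,7}
Constraint 3 (Z < U) on D(Z)={1} D(U)={4,5,6,7}: no change
Constraint 4 (Z != U) on D(Z)={1} D(U)={4,5,6,7}: no change
So after all 4 constraints: D(Y) = {1,3,4}

Answer: {1,3,4}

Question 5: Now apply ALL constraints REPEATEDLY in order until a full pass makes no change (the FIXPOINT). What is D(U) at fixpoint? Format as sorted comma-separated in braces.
pass 0 (initial): D(U)={2,4,5,6,7}
pass 1: U {2,4,5,6,7}->{4,5,6,7}; W {1,3,4,5,6,7}->{3,4,5,6}; Z {1,5,6,7}->{1}
pass 2: no change
Fixpoint after 2 passes: D(U) = {4,5,6,7}

Answer: {4,5,6,7}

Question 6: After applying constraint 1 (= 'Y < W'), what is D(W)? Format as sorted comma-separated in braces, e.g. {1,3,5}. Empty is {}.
Answer: {3,4,5,6,7}

Derivation:
Constraint 1 (Y < W) on D(Y)={1,3,4} D(W)={1,3,4,5,6,7}: W {1,3,4,5,6,7}->{3,4,5,6,7}
So after constraint 1: D(W) = {3,4,5,6,7}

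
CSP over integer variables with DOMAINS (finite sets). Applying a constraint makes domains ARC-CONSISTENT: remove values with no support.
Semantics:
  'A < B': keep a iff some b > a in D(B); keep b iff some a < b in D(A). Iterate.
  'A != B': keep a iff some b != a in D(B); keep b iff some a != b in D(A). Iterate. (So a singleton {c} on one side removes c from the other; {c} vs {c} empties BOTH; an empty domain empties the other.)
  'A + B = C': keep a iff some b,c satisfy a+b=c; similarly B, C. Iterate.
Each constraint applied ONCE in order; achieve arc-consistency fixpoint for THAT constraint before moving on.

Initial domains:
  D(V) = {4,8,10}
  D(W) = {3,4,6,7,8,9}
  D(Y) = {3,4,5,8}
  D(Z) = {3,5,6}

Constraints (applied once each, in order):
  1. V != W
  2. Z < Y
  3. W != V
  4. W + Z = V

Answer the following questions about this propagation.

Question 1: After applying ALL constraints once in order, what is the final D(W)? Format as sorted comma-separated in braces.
Constraint 1 (V != W) on D(V)={4,8,10} D(W)={3,4,6,7,8,9}: no change
Constraint 2 (Z < Y) on D(Z)={3,5,6} D(Y)={3,4,5,8}: Y {3,4,5,8}->{4,5,8}
Constraint 3 (W != V) on D(W)={3,4,6,7,8,9} D(V)={4,8,10}: no change
Constraint 4 (W + Z = V) on D(W)={3,4,6,7,8,9} D(Z)={3,5,6} D(V)={4,8,10}: W {3,4,6,7,8,9}->{3,4,7}; V {4,8,10}->{8,10}
So after all 4 constraints: D(W) = {3,4,7}

Answer: {3,4,7}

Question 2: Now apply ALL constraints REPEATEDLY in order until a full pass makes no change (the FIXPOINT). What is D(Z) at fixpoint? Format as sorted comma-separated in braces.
Answer: {3,5,6}

Derivation:
pass 0 (initial): D(Z)={3,5,6}
pass 1: V {4,8,10}->{8,10}; W {3,4,6,7,8,9}->{3,4,7}; Y {3,4,5,8}->{4,5,8}
pass 2: no change
Fixpoint after 2 passes: D(Z) = {3,5,6}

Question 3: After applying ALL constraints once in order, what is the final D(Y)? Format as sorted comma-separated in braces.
Constraint 1 (V != W) on D(V)={4,8,10} D(W)={3,4,6,7,8,9}: no change
Constraint 2 (Z < Y) on D(Z)={3,5,6} D(Y)={3,4,5,8}: Y {3,4,5,8}->{4,5,8}
Constraint 3 (W != V) on D(W)={3,4,6,7,8,9} D(V)={4,8,10}: no change
Constraint 4 (W + Z = V) on D(W)={3,4,6,7,8,9} D(Z)={3,5,6} D(V)={4,8,10}: W {3,4,6,7,8,9}->{3,4,7}; V {4,8,10}->{8,10}
So after all 4 constraints: D(Y) = {4,5,8}

Answer: {4,5,8}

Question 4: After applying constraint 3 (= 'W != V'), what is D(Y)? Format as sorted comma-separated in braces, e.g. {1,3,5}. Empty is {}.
Constraint 1 (V != W) on D(V)={4,8,10} D(W)={3,4,6,7,8,9}: no change
Constraint 2 (Z < Y) on D(Z)={3,5,6} D(Y)={3,4,5,8}: Y {3,4,5,8}->{4,5,8}
Constraint 3 (W != V) on D(W)={3,4,6,7,8,9} D(V)={4,8,10}: no change
So after constraint 3: D(Y) = {4,5,8}

Answer: {4,5,8}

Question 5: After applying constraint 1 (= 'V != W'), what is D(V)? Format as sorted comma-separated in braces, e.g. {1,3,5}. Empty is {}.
Constraint 1 (V != W) on D(V)={4,8,10} D(W)={3,4,6,7,8,9}: no change
So after constraint 1: D(V) = {4,8,10}

Answer: {4,8,10}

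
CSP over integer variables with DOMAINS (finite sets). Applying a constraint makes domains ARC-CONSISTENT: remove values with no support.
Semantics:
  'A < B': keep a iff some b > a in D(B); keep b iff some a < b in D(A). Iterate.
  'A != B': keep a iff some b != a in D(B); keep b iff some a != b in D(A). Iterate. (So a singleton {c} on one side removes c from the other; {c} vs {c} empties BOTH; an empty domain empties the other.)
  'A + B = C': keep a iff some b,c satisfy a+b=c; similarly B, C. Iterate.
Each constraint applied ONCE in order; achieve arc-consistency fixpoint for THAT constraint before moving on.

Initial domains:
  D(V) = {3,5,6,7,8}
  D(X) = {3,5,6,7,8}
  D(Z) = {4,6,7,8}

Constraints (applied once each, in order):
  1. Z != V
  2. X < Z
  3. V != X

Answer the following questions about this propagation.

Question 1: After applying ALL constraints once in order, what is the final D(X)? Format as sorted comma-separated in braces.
Constraint 1 (Z != V) on D(Z)={4,6,7,8} D(V)={3,5,6,7,8}: no change
Constraint 2 (X < Z) on D(X)={3,5,6,7,8} D(Z)={4,6,7,8}: X {3,5,6,7,8}->{3,5,6,7}
Constraint 3 (V != X) on D(V)={3,5,6,7,8} D(X)={3,5,6,7}: no change
So after all 3 constraints: D(X) = {3,5,6,7}

Answer: {3,5,6,7}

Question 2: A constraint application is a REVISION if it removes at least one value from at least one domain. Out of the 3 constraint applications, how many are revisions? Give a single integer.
Answer: 1

Derivation:
Constraint 1 (Z != V) on D(Z)={4,6,7,8} D(V)={3,5,6,7,8}: no change => not a revision
Constraint 2 (X < Z) on D(X)={3,5,6,7,8} D(Z)={4,6,7,8}: X {3,5,6,7,8}->{3,5,6,7} => REVISION
Constraint 3 (V != X) on D(V)={3,5,6,7,8} D(X)={3,5,6,7}: no change => not a revision
Total revisions = 1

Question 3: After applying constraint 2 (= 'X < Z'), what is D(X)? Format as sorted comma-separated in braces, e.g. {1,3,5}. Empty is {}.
Constraint 1 (Z != V) on D(Z)={4,6,7,8} D(V)={3,5,6,7,8}: no change
Constraint 2 (X < Z) on D(X)={3,5,6,7,8} D(Z)={4,6,7,8}: X {3,5,6,7,8}->{3,5,6,7}
So after constraint 2: D(X) = {3,5,6,7}

Answer: {3,5,6,7}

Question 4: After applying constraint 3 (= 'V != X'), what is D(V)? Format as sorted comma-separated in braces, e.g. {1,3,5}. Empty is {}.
Constraint 1 (Z != V) on D(Z)={4,6,7,8} D(V)={3,5,6,7,8}: no change
Constraint 2 (X < Z) on D(X)={3,5,6,7,8} D(Z)={4,6,7,8}: X {3,5,6,7,8}->{3,5,6,7}
Constraint 3 (V != X) on D(V)={3,5,6,7,8} D(X)={3,5,6,7}: no change
So after constraint 3: D(V) = {3,5,6,7,8}

Answer: {3,5,6,7,8}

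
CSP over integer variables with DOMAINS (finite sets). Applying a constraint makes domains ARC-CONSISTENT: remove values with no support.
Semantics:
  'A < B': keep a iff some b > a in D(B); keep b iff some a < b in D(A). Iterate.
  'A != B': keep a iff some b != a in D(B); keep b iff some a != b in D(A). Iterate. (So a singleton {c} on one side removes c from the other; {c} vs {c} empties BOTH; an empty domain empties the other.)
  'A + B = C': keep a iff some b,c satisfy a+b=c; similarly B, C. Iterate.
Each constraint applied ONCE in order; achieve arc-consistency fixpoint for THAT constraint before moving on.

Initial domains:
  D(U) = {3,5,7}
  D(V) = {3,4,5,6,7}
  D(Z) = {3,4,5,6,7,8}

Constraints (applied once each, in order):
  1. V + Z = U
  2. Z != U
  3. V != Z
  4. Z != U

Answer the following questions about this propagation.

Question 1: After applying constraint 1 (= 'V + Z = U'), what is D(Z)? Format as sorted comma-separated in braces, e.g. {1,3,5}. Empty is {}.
Constraint 1 (V + Z = U) on D(V)={3,4,5,6,7} D(Z)={3,4,5,6,7,8} D(U)={3,5,7}: V {3,4,5,6,7}->{3,4}; Z {3,4,5,6,7,8}->{3,4}; U {3,5,7}->{7}
So after constraint 1: D(Z) = {3,4}

Answer: {3,4}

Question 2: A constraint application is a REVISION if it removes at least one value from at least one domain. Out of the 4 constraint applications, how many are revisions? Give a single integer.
Answer: 1

Derivation:
Constraint 1 (V + Z = U) on D(V)={3,4,5,6,7} D(Z)={3,4,5,6,7,8} D(U)={3,5,7}: V {3,4,5,6,7}->{3,4}; Z {3,4,5,6,7,8}->{3,4}; U {3,5,7}->{7} => REVISION
Constraint 2 (Z != U) on D(Z)={3,4} D(U)={7}: no change => not a revision
Constraint 3 (V != Z) on D(V)={3,4} D(Z)={3,4}: no change => not a revision
Constraint 4 (Z != U) on D(Z)={3,4} D(U)={7}: no change => not a revision
Total revisions = 1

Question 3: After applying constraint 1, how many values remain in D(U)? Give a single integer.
Answer: 1

Derivation:
Constraint 1 (V + Z = U) on D(V)={3,4,5,6,7} D(Z)={3,4,5,6,7,8} D(U)={3,5,7}: V {3,4,5,6,7}->{3,4}; Z {3,4,5,6,7,8}->{3,4}; U {3,5,7}->{7}
So after constraint 1: D(U)={7}, size = 1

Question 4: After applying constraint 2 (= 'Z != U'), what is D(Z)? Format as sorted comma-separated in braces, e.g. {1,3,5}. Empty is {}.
Answer: {3,4}

Derivation:
Constraint 1 (V + Z = U) on D(V)={3,4,5,6,7} D(Z)={3,4,5,6,7,8} D(U)={3,5,7}: V {3,4,5,6,7}->{3,4}; Z {3,4,5,6,7,8}->{3,4}; U {3,5,7}->{7}
Constraint 2 (Z != U) on D(Z)={3,4} D(U)={7}: no change
So after constraint 2: D(Z) = {3,4}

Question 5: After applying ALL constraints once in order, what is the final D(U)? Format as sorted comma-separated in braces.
Answer: {7}

Derivation:
Constraint 1 (V + Z = U) on D(V)={3,4,5,6,7} D(Z)={3,4,5,6,7,8} D(U)={3,5,7}: V {3,4,5,6,7}->{3,4}; Z {3,4,5,6,7,8}->{3,4}; U {3,5,7}->{7}
Constraint 2 (Z != U) on D(Z)={3,4} D(U)={7}: no change
Constraint 3 (V != Z) on D(V)={3,4} D(Z)={3,4}: no change
Constraint 4 (Z != U) on D(Z)={3,4} D(U)={7}: no change
So after all 4 constraints: D(U) = {7}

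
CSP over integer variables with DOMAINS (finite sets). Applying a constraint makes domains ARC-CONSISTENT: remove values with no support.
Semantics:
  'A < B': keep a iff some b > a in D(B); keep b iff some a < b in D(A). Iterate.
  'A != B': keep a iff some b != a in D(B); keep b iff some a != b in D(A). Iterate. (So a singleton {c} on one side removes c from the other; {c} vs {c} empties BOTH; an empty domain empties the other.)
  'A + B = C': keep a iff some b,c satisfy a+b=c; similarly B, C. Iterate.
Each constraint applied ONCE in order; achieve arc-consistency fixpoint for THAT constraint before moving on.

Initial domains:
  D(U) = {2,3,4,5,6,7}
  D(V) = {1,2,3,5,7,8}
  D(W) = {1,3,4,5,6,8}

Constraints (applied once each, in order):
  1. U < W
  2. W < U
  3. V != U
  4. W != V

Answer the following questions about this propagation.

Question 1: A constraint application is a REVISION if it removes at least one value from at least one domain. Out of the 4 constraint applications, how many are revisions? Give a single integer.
Constraint 1 (U < W) on D(U)={2,3,4,5,6,7} D(W)={1,3,4,5,6,8}: W {1,3,4,5,6,8}->{3,4,5,6,8} => REVISION
Constraint 2 (W < U) on D(W)={3,4,5,6,8} D(U)={2,3,4,5,6,7}: W {3,4,5,6,8}->{3,4,5,6}; U {2,3,4,5,6,7}->{4,5,6,7} => REVISION
Constraint 3 (V != U) on D(V)={1,2,3,5,7,8} D(U)={4,5,6,7}: no change => not a revision
Constraint 4 (W != V) on D(W)={3,4,5,6} D(V)={1,2,3,5,7,8}: no change => not a revision
Total revisions = 2

Answer: 2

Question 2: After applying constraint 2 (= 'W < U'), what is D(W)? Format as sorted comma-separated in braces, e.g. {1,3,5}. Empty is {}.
Answer: {3,4,5,6}

Derivation:
Constraint 1 (U < W) on D(U)={2,3,4,5,6,7} D(W)={1,3,4,5,6,8}: W {1,3,4,5,6,8}->{3,4,5,6,8}
Constraint 2 (W < U) on D(W)={3,4,5,6,8} D(U)={2,3,4,5,6,7}: W {3,4,5,6,8}->{3,4,5,6}; U {2,3,4,5,6,7}->{4,5,6,7}
So after constraint 2: D(W) = {3,4,5,6}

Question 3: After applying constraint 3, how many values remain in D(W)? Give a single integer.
Answer: 4

Derivation:
Constraint 1 (U < W) on D(U)={2,3,4,5,6,7} D(W)={1,3,4,5,6,8}: W {1,3,4,5,6,8}->{3,4,5,6,8}
Constraint 2 (W < U) on D(W)={3,4,5,6,8} D(U)={2,3,4,5,6,7}: W {3,4,5,6,8}->{3,4,5,6}; U {2,3,4,5,6,7}->{4,5,6,7}
Constraint 3 (V != U) on D(V)={1,2,3,5,7,8} D(U)={4,5,6,7}: no change
So after constraint 3: D(W)={3,4,5,6}, size = 4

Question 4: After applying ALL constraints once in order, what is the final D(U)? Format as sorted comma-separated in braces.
Constraint 1 (U < W) on D(U)={2,3,4,5,6,7} D(W)={1,3,4,5,6,8}: W {1,3,4,5,6,8}->{3,4,5,6,8}
Constraint 2 (W < U) on D(W)={3,4,5,6,8} D(U)={2,3,4,5,6,7}: W {3,4,5,6,8}->{3,4,5,6}; U {2,3,4,5,6,7}->{4,5,6,7}
Constraint 3 (V != U) on D(V)={1,2,3,5,7,8} D(U)={4,5,6,7}: no change
Constraint 4 (W != V) on D(W)={3,4,5,6} D(V)={1,2,3,5,7,8}: no change
So after all 4 constraints: D(U) = {4,5,6,7}

Answer: {4,5,6,7}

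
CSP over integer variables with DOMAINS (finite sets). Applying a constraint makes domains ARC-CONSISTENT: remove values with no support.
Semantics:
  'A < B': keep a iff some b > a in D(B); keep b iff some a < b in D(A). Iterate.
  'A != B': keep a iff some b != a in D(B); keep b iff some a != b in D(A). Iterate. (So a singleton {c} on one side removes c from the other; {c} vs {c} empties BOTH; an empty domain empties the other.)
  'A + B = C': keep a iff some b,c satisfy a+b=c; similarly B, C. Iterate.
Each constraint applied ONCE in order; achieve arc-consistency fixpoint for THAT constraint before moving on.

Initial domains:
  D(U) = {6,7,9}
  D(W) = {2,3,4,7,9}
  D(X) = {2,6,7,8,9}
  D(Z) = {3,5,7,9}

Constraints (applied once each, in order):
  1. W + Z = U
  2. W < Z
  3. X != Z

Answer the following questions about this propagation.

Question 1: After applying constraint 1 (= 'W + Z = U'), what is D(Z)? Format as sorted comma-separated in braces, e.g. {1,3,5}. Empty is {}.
Answer: {3,5,7}

Derivation:
Constraint 1 (W + Z = U) on D(W)={2,3,4,7,9} D(Z)={3,5,7,9} D(U)={6,7,9}: W {2,3,4,7,9}->{2,3,4}; Z {3,5,7,9}->{3,5,7}
So after constraint 1: D(Z) = {3,5,7}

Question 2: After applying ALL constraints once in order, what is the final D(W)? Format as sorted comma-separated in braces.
Constraint 1 (W + Z = U) on D(W)={2,3,4,7,9} D(Z)={3,5,7,9} D(U)={6,7,9}: W {2,3,4,7,9}->{2,3,4}; Z {3,5,7,9}->{3,5,7}
Constraint 2 (W < Z) on D(W)={2,3,4} D(Z)={3,5,7}: no change
Constraint 3 (X != Z) on D(X)={2,6,7,8,9} D(Z)={3,5,7}: no change
So after all 3 constraints: D(W) = {2,3,4}

Answer: {2,3,4}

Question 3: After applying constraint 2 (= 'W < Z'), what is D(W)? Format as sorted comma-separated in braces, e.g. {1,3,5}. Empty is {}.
Constraint 1 (W + Z = U) on D(W)={2,3,4,7,9} D(Z)={3,5,7,9} D(U)={6,7,9}: W {2,3,4,7,9}->{2,3,4}; Z {3,5,7,9}->{3,5,7}
Constraint 2 (W < Z) on D(W)={2,3,4} D(Z)={3,5,7}: no change
So after constraint 2: D(W) = {2,3,4}

Answer: {2,3,4}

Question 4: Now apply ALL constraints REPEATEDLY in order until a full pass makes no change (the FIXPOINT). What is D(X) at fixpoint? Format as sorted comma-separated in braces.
Answer: {2,6,7,8,9}

Derivation:
pass 0 (initial): D(X)={2,6,7,8,9}
pass 1: W {2,3,4,7,9}->{2,3,4}; Z {3,5,7,9}->{3,5,7}
pass 2: no change
Fixpoint after 2 passes: D(X) = {2,6,7,8,9}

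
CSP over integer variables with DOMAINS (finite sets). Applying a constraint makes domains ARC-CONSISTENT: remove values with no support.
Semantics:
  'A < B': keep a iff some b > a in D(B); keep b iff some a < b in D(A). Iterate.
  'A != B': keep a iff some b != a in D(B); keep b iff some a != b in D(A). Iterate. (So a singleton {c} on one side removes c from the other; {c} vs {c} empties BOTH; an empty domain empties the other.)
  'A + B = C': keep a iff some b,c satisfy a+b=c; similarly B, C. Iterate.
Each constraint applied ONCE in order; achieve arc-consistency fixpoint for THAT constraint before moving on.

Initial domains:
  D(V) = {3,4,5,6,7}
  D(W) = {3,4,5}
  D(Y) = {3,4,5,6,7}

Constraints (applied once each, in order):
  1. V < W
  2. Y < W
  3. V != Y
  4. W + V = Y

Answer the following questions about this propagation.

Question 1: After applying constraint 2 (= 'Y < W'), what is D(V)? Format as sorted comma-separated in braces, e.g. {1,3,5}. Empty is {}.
Answer: {3,4}

Derivation:
Constraint 1 (V < W) on D(V)={3,4,5,6,7} D(W)={3,4,5}: V {3,4,5,6,7}->{3,4}; W {3,4,5}->{4,5}
Constraint 2 (Y < W) on D(Y)={3,4,5,6,7} D(W)={4,5}: Y {3,4,5,6,7}->{3,4}
So after constraint 2: D(V) = {3,4}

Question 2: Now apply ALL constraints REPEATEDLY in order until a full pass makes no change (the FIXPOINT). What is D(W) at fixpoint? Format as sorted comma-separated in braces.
pass 0 (initial): D(W)={3,4,5}
pass 1: V {3,4,5,6,7}->{}; W {3,4,5}->{}; Y {3,4,5,6,7}->{}
pass 2: no change
Fixpoint after 2 passes: D(W) = {}

Answer: {}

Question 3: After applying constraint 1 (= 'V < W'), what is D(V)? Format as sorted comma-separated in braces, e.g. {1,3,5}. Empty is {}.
Answer: {3,4}

Derivation:
Constraint 1 (V < W) on D(V)={3,4,5,6,7} D(W)={3,4,5}: V {3,4,5,6,7}->{3,4}; W {3,4,5}->{4,5}
So after constraint 1: D(V) = {3,4}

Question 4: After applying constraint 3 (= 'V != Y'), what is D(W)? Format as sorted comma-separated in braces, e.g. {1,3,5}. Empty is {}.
Constraint 1 (V < W) on D(V)={3,4,5,6,7} D(W)={3,4,5}: V {3,4,5,6,7}->{3,4}; W {3,4,5}->{4,5}
Constraint 2 (Y < W) on D(Y)={3,4,5,6,7} D(W)={4,5}: Y {3,4,5,6,7}->{3,4}
Constraint 3 (V != Y) on D(V)={3,4} D(Y)={3,4}: no change
So after constraint 3: D(W) = {4,5}

Answer: {4,5}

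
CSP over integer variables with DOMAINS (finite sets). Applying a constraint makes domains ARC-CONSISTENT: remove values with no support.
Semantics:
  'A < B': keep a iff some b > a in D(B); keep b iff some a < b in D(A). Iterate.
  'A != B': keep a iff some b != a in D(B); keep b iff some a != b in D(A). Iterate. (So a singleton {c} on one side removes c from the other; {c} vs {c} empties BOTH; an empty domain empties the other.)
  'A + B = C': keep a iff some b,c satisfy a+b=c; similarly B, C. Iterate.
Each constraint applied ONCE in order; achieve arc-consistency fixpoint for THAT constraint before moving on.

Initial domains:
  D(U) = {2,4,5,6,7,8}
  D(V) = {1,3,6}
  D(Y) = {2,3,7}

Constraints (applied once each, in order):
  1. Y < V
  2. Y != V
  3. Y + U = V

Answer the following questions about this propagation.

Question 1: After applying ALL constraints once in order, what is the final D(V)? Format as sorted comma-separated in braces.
Answer: {6}

Derivation:
Constraint 1 (Y < V) on D(Y)={2,3,7} D(V)={1,3,6}: Y {2,3,7}->{2,3}; V {1,3,6}->{3,6}
Constraint 2 (Y != V) on D(Y)={2,3} D(V)={3,6}: no change
Constraint 3 (Y + U = V) on D(Y)={2,3} D(U)={2,4,5,6,7,8} D(V)={3,6}: Y {2,3}->{2}; U {2,4,5,6,7,8}->{4}; V {3,6}->{6}
So after all 3 constraints: D(V) = {6}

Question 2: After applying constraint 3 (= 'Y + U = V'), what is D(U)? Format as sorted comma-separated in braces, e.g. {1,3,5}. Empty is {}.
Answer: {4}

Derivation:
Constraint 1 (Y < V) on D(Y)={2,3,7} D(V)={1,3,6}: Y {2,3,7}->{2,3}; V {1,3,6}->{3,6}
Constraint 2 (Y != V) on D(Y)={2,3} D(V)={3,6}: no change
Constraint 3 (Y + U = V) on D(Y)={2,3} D(U)={2,4,5,6,7,8} D(V)={3,6}: Y {2,3}->{2}; U {2,4,5,6,7,8}->{4}; V {3,6}->{6}
So after constraint 3: D(U) = {4}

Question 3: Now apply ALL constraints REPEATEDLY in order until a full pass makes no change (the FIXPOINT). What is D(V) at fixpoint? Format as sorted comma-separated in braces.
pass 0 (initial): D(V)={1,3,6}
pass 1: U {2,4,5,6,7,8}->{4}; V {1,3,6}->{6}; Y {2,3,7}->{2}
pass 2: no change
Fixpoint after 2 passes: D(V) = {6}

Answer: {6}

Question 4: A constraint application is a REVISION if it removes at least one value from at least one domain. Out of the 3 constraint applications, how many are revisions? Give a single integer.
Constraint 1 (Y < V) on D(Y)={2,3,7} D(V)={1,3,6}: Y {2,3,7}->{2,3}; V {1,3,6}->{3,6} => REVISION
Constraint 2 (Y != V) on D(Y)={2,3} D(V)={3,6}: no change => not a revision
Constraint 3 (Y + U = V) on D(Y)={2,3} D(U)={2,4,5,6,7,8} D(V)={3,6}: Y {2,3}->{2}; U {2,4,5,6,7,8}->{4}; V {3,6}->{6} => REVISION
Total revisions = 2

Answer: 2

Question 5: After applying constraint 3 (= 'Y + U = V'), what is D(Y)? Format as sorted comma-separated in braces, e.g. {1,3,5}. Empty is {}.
Constraint 1 (Y < V) on D(Y)={2,3,7} D(V)={1,3,6}: Y {2,3,7}->{2,3}; V {1,3,6}->{3,6}
Constraint 2 (Y != V) on D(Y)={2,3} D(V)={3,6}: no change
Constraint 3 (Y + U = V) on D(Y)={2,3} D(U)={2,4,5,6,7,8} D(V)={3,6}: Y {2,3}->{2}; U {2,4,5,6,7,8}->{4}; V {3,6}->{6}
So after constraint 3: D(Y) = {2}

Answer: {2}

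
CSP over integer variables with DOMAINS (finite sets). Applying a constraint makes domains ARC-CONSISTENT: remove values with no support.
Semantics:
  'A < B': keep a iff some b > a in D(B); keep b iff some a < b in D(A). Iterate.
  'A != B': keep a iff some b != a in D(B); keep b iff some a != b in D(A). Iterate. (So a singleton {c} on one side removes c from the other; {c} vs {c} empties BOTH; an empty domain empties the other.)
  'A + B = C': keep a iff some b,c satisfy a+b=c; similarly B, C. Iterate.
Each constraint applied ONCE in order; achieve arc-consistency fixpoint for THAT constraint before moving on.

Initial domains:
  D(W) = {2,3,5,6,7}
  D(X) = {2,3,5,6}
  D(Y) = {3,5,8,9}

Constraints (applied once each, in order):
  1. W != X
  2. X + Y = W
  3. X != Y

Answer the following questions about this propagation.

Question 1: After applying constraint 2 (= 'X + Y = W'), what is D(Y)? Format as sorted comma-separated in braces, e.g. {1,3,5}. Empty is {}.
Answer: {3,5}

Derivation:
Constraint 1 (W != X) on D(W)={2,3,5,6,7} D(X)={2,3,5,6}: no change
Constraint 2 (X + Y = W) on D(X)={2,3,5,6} D(Y)={3,5,8,9} D(W)={2,3,5,6,7}: X {2,3,5,6}->{2,3}; Y {3,5,8,9}->{3,5}; W {2,3,5,6,7}->{5,6,7}
So after constraint 2: D(Y) = {3,5}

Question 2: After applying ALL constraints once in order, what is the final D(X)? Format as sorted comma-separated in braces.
Answer: {2,3}

Derivation:
Constraint 1 (W != X) on D(W)={2,3,5,6,7} D(X)={2,3,5,6}: no change
Constraint 2 (X + Y = W) on D(X)={2,3,5,6} D(Y)={3,5,8,9} D(W)={2,3,5,6,7}: X {2,3,5,6}->{2,3}; Y {3,5,8,9}->{3,5}; W {2,3,5,6,7}->{5,6,7}
Constraint 3 (X != Y) on D(X)={2,3} D(Y)={3,5}: no change
So after all 3 constraints: D(X) = {2,3}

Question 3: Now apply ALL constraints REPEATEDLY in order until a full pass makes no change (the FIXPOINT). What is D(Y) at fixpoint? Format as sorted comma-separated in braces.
Answer: {3,5}

Derivation:
pass 0 (initial): D(Y)={3,5,8,9}
pass 1: W {2,3,5,6,7}->{5,6,7}; X {2,3,5,6}->{2,3}; Y {3,5,8,9}->{3,5}
pass 2: no change
Fixpoint after 2 passes: D(Y) = {3,5}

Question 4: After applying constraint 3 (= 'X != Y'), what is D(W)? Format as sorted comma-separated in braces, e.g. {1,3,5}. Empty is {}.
Constraint 1 (W != X) on D(W)={2,3,5,6,7} D(X)={2,3,5,6}: no change
Constraint 2 (X + Y = W) on D(X)={2,3,5,6} D(Y)={3,5,8,9} D(W)={2,3,5,6,7}: X {2,3,5,6}->{2,3}; Y {3,5,8,9}->{3,5}; W {2,3,5,6,7}->{5,6,7}
Constraint 3 (X != Y) on D(X)={2,3} D(Y)={3,5}: no change
So after constraint 3: D(W) = {5,6,7}

Answer: {5,6,7}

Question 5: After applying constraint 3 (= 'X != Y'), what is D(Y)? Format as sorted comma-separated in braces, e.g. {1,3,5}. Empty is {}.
Answer: {3,5}

Derivation:
Constraint 1 (W != X) on D(W)={2,3,5,6,7} D(X)={2,3,5,6}: no change
Constraint 2 (X + Y = W) on D(X)={2,3,5,6} D(Y)={3,5,8,9} D(W)={2,3,5,6,7}: X {2,3,5,6}->{2,3}; Y {3,5,8,9}->{3,5}; W {2,3,5,6,7}->{5,6,7}
Constraint 3 (X != Y) on D(X)={2,3} D(Y)={3,5}: no change
So after constraint 3: D(Y) = {3,5}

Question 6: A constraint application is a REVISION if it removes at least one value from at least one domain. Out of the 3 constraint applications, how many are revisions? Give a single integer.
Constraint 1 (W != X) on D(W)={2,3,5,6,7} D(X)={2,3,5,6}: no change => not a revision
Constraint 2 (X + Y = W) on D(X)={2,3,5,6} D(Y)={3,5,8,9} D(W)={2,3,5,6,7}: X {2,3,5,6}->{2,3}; Y {3,5,8,9}->{3,5}; W {2,3,5,6,7}->{5,6,7} => REVISION
Constraint 3 (X != Y) on D(X)={2,3} D(Y)={3,5}: no change => not a revision
Total revisions = 1

Answer: 1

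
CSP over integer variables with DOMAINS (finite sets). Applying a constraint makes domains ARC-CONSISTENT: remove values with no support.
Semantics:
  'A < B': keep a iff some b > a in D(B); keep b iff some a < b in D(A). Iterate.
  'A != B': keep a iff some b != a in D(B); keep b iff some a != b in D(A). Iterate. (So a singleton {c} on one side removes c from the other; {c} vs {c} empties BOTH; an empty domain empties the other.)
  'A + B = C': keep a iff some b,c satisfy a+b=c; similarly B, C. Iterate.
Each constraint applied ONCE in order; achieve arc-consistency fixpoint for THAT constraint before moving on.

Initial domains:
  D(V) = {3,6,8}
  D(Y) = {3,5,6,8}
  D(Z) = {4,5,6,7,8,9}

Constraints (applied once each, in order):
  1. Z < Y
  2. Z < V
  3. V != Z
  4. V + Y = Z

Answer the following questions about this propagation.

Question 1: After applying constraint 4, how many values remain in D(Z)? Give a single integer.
Answer: 0

Derivation:
Constraint 1 (Z < Y) on D(Z)={4,5,6,7,8,9} D(Y)={3,5,6,8}: Z {4,5,6,7,8,9}->{4,5,6,7}; Y {3,5,6,8}->{5,6,8}
Constraint 2 (Z < V) on D(Z)={4,5,6,7} D(V)={3,6,8}: V {3,6,8}->{6,8}
Constraint 3 (V != Z) on D(V)={6,8} D(Z)={4,5,6,7}: no change
Constraint 4 (V + Y = Z) on D(V)={6,8} D(Y)={5,6,8} D(Z)={4,5,6,7}: V {6,8}->{}; Y {5,6,8}->{}; Z {4,5,6,7}->{}
So after constraint 4: D(Z)={}, size = 0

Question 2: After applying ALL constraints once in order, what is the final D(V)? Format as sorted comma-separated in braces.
Answer: {}

Derivation:
Constraint 1 (Z < Y) on D(Z)={4,5,6,7,8,9} D(Y)={3,5,6,8}: Z {4,5,6,7,8,9}->{4,5,6,7}; Y {3,5,6,8}->{5,6,8}
Constraint 2 (Z < V) on D(Z)={4,5,6,7} D(V)={3,6,8}: V {3,6,8}->{6,8}
Constraint 3 (V != Z) on D(V)={6,8} D(Z)={4,5,6,7}: no change
Constraint 4 (V + Y = Z) on D(V)={6,8} D(Y)={5,6,8} D(Z)={4,5,6,7}: V {6,8}->{}; Y {5,6,8}->{}; Z {4,5,6,7}->{}
So after all 4 constraints: D(V) = {}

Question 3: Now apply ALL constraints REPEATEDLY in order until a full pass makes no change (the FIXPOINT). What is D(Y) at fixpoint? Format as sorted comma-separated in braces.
Answer: {}

Derivation:
pass 0 (initial): D(Y)={3,5,6,8}
pass 1: V {3,6,8}->{}; Y {3,5,6,8}->{}; Z {4,5,6,7,8,9}->{}
pass 2: no change
Fixpoint after 2 passes: D(Y) = {}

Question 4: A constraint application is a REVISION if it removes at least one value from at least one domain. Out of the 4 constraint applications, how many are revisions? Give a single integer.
Answer: 3

Derivation:
Constraint 1 (Z < Y) on D(Z)={4,5,6,7,8,9} D(Y)={3,5,6,8}: Z {4,5,6,7,8,9}->{4,5,6,7}; Y {3,5,6,8}->{5,6,8} => REVISION
Constraint 2 (Z < V) on D(Z)={4,5,6,7} D(V)={3,6,8}: V {3,6,8}->{6,8} => REVISION
Constraint 3 (V != Z) on D(V)={6,8} D(Z)={4,5,6,7}: no change => not a revision
Constraint 4 (V + Y = Z) on D(V)={6,8} D(Y)={5,6,8} D(Z)={4,5,6,7}: V {6,8}->{}; Y {5,6,8}->{}; Z {4,5,6,7}->{} => REVISION
Total revisions = 3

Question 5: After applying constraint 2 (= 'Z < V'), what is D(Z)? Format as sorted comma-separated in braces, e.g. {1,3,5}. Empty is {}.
Answer: {4,5,6,7}

Derivation:
Constraint 1 (Z < Y) on D(Z)={4,5,6,7,8,9} D(Y)={3,5,6,8}: Z {4,5,6,7,8,9}->{4,5,6,7}; Y {3,5,6,8}->{5,6,8}
Constraint 2 (Z < V) on D(Z)={4,5,6,7} D(V)={3,6,8}: V {3,6,8}->{6,8}
So after constraint 2: D(Z) = {4,5,6,7}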